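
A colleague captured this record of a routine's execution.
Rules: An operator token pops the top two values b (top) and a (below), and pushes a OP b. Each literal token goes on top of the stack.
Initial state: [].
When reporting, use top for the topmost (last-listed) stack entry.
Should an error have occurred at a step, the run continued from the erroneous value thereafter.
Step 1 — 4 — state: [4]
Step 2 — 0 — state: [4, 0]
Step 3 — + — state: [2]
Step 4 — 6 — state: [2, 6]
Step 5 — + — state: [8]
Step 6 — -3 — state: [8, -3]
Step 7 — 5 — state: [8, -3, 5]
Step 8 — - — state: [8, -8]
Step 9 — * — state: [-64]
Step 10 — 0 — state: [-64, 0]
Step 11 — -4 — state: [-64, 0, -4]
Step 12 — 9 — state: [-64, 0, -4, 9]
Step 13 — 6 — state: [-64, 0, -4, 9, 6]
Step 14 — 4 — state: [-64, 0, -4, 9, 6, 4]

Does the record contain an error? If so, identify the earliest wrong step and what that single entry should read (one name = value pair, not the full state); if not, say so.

Recomputing the run from the initial state:
step 1: [4]
step 2: [4, 0]
step 3: [4]
step 4: [4, 6]
step 5: [10]
step 6: [10, -3]
step 7: [10, -3, 5]
step 8: [10, -8]
step 9: [-80]
step 10: [-80, 0]
step 11: [-80, 0, -4]
step 12: [-80, 0, -4, 9]
step 13: [-80, 0, -4, 9, 6]
step 14: [-80, 0, -4, 9, 6, 4]
The first disagreement with the record is at step 3, where the value should be top = 4.

step 3, top = 4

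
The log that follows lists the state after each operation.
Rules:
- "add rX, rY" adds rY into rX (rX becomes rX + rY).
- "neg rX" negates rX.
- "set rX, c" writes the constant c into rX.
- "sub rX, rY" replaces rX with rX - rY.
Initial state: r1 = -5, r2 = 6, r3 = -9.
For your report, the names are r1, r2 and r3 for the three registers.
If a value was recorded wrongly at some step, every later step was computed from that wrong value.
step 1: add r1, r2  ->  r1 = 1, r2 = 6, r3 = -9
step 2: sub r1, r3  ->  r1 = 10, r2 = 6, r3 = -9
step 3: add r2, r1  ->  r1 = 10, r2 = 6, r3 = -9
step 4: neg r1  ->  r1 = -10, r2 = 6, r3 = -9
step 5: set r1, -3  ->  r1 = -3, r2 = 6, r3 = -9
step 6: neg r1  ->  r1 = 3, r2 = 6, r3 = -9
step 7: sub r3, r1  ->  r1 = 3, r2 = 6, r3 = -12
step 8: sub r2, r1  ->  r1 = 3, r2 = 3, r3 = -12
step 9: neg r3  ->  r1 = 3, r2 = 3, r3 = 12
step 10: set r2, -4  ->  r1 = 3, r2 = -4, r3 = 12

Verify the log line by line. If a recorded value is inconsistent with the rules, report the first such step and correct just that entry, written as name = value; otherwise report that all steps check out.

Recomputing the run from the initial state:
step 1: r1 = 1, r2 = 6, r3 = -9
step 2: r1 = 10, r2 = 6, r3 = -9
step 3: r1 = 10, r2 = 16, r3 = -9
step 4: r1 = -10, r2 = 16, r3 = -9
step 5: r1 = -3, r2 = 16, r3 = -9
step 6: r1 = 3, r2 = 16, r3 = -9
step 7: r1 = 3, r2 = 16, r3 = -12
step 8: r1 = 3, r2 = 13, r3 = -12
step 9: r1 = 3, r2 = 13, r3 = 12
step 10: r1 = 3, r2 = -4, r3 = 12
The first disagreement with the log is at step 3, where the value should be r2 = 16.

step 3, r2 = 16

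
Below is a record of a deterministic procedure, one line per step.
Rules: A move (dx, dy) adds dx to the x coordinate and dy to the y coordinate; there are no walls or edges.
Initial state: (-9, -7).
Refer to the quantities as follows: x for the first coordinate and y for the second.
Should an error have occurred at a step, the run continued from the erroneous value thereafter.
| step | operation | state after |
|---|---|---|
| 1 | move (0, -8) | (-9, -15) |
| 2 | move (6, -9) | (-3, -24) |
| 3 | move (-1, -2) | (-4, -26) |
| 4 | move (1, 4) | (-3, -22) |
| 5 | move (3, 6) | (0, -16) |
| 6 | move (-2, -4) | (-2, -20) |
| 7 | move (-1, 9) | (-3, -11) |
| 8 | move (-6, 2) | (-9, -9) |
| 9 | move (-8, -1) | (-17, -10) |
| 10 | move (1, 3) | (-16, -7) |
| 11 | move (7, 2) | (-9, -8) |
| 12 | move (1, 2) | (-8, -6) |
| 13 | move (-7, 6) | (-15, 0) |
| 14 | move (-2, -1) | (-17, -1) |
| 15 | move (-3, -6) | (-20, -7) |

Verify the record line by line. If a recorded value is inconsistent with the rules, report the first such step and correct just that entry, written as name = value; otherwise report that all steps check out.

step 1: x = -9 + (0) = -9, y = -7 + (-8) = -15 -> in agreement
step 2: x = -9 + (6) = -3, y = -15 + (-9) = -24 -> checks out
step 3: x = -3 + (-1) = -4, y = -24 + (-2) = -26 -> matches
step 4: x = -4 + (1) = -3, y = -26 + (4) = -22 -> confirmed correct
step 5: x = -3 + (3) = 0, y = -22 + (6) = -16 -> same as recorded
step 6: x = 0 + (-2) = -2, y = -16 + (-4) = -20 -> agrees with the record
step 7: x = -2 + (-1) = -3, y = -20 + (9) = -11 -> exactly as logged
step 8: x = -3 + (-6) = -9, y = -11 + (2) = -9 -> in agreement
step 9: x = -9 + (-8) = -17, y = -9 + (-1) = -10 -> checks out
step 10: x = -17 + (1) = -16, y = -10 + (3) = -7 -> agrees with the record
step 11: x = -16 + (7) = -9, y = -7 + (2) = -5 -> the entry is off here
Step 11 is the first one off; corrected, y = -5.

step 11, y = -5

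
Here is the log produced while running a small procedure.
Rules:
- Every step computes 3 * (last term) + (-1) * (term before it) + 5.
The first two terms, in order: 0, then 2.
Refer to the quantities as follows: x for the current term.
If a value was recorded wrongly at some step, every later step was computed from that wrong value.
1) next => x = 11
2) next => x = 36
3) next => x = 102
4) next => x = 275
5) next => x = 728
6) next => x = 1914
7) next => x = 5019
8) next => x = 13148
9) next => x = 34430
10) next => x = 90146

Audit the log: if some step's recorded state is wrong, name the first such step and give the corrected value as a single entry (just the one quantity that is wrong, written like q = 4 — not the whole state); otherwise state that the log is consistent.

Recomputing the run from the initial state:
step 1: x = 11
step 2: x = 36
step 3: x = 102
step 4: x = 275
step 5: x = 728
step 6: x = 1914
step 7: x = 5019
step 8: x = 13148
step 9: x = 34430
step 10: x = 90147
The first disagreement with the log is at step 10, where the value should be x = 90147.

step 10, x = 90147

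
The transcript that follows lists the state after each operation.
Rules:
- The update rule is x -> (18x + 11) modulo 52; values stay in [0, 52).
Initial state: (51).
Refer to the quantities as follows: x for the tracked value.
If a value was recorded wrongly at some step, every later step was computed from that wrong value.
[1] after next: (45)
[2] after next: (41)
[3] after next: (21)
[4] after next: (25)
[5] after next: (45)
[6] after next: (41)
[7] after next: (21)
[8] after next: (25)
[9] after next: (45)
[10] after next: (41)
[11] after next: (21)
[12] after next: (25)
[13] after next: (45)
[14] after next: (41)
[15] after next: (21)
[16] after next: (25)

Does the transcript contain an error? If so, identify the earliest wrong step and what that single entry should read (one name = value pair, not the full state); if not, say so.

Recomputing the run from the initial state:
step 1: x = 45
step 2: x = 41
step 3: x = 21
step 4: x = 25
step 5: x = 45
step 6: x = 41
step 7: x = 21
step 8: x = 25
step 9: x = 45
step 10: x = 41
step 11: x = 21
step 12: x = 25
step 13: x = 45
step 14: x = 41
step 15: x = 21
step 16: x = 25
This matches the transcript at every step.

no error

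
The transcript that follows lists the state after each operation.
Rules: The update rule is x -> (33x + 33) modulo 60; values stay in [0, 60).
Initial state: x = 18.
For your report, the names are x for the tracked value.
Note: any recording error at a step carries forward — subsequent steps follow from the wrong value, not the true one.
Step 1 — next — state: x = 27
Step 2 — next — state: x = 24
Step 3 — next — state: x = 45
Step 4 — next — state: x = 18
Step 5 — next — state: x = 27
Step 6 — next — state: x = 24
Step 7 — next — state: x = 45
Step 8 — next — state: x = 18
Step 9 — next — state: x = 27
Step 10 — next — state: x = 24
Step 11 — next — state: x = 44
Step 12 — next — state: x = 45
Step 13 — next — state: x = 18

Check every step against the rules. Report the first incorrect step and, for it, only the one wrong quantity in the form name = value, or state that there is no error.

step 11, x = 45

Step 1: x = (33*18 + 33) mod 60 = 27 — agrees with the transcript.
Step 2: x = (33*27 + 33) mod 60 = 24 — confirmed correct.
Step 3: x = (33*24 + 33) mod 60 = 45 — in agreement.
Step 4: x = (33*45 + 33) mod 60 = 18 — agrees with the transcript.
Step 5: x = (33*18 + 33) mod 60 = 27 — checks out.
Step 6: x = (33*27 + 33) mod 60 = 24 — no discrepancy.
Step 7: x = (33*24 + 33) mod 60 = 45 — same as recorded.
Step 8: x = (33*45 + 33) mod 60 = 18 — verified.
Step 9: x = (33*18 + 33) mod 60 = 27 — verified.
Step 10: x = (33*27 + 33) mod 60 = 24 — agrees with the transcript.
Step 11: x = (33*24 + 33) mod 60 = 45 — the transcript disagrees here.
Step 11 is the first one off; corrected, x = 45.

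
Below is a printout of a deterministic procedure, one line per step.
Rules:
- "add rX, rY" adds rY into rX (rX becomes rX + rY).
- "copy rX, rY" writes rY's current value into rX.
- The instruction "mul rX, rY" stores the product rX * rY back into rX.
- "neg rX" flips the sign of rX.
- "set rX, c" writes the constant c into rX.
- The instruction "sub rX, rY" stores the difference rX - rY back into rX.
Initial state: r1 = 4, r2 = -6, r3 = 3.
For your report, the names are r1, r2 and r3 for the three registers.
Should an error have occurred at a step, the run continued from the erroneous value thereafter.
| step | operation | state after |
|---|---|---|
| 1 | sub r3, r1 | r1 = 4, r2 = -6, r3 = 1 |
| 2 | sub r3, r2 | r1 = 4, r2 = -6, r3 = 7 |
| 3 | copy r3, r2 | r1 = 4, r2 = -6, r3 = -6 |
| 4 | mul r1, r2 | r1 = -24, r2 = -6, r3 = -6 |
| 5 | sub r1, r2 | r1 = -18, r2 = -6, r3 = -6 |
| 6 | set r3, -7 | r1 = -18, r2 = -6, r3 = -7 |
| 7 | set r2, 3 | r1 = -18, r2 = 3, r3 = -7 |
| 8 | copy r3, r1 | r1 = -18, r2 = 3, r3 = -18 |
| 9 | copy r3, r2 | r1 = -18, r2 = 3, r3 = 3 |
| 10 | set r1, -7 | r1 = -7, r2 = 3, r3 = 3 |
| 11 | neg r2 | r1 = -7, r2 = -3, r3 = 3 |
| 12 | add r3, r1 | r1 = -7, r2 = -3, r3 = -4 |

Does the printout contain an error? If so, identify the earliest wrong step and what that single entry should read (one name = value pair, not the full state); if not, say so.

step 1, r3 = -1

Step 1: r3 = 3 - 4 = -1 — the printout disagrees here.
Conclusion: step 1 carries the first error; the entry should be r3 = -1.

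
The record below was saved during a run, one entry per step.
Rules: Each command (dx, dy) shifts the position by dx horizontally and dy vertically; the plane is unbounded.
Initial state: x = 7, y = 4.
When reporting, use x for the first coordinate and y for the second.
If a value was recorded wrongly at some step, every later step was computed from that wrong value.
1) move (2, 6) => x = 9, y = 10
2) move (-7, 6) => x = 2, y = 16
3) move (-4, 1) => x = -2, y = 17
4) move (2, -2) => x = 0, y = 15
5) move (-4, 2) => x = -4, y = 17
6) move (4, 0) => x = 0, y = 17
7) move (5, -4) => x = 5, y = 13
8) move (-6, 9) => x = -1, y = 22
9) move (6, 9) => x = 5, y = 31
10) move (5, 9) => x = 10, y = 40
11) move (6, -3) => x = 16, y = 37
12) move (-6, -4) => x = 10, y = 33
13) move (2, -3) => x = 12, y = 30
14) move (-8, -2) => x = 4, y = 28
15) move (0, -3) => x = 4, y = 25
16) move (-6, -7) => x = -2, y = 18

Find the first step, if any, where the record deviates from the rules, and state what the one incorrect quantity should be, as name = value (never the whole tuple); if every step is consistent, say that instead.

Step 1: x = 7 + (2) = 9, y = 4 + (6) = 10 — verified.
Step 2: x = 9 + (-7) = 2, y = 10 + (6) = 16 — agrees with the record.
Step 3: x = 2 + (-4) = -2, y = 16 + (1) = 17 — verified.
Step 4: x = -2 + (2) = 0, y = 17 + (-2) = 15 — confirmed correct.
Step 5: x = 0 + (-4) = -4, y = 15 + (2) = 17 — in agreement.
Step 6: x = -4 + (4) = 0, y = 17 + (0) = 17 — same as recorded.
Step 7: x = 0 + (5) = 5, y = 17 + (-4) = 13 — no discrepancy.
Step 8: x = 5 + (-6) = -1, y = 13 + (9) = 22 — same as recorded.
Step 9: x = -1 + (6) = 5, y = 22 + (9) = 31 — verified.
Step 10: x = 5 + (5) = 10, y = 31 + (9) = 40 — checks out.
Step 11: x = 10 + (6) = 16, y = 40 + (-3) = 37 — verified.
Step 12: x = 16 + (-6) = 10, y = 37 + (-4) = 33 — no discrepancy.
Step 13: x = 10 + (2) = 12, y = 33 + (-3) = 30 — no discrepancy.
Step 14: x = 12 + (-8) = 4, y = 30 + (-2) = 28 — consistent with the record.
Step 15: x = 4 + (0) = 4, y = 28 + (-3) = 25 — in agreement.
Step 16: x = 4 + (-6) = -2, y = 25 + (-7) = 18 — in agreement.
The whole run recomputes cleanly — no discrepancies.

no error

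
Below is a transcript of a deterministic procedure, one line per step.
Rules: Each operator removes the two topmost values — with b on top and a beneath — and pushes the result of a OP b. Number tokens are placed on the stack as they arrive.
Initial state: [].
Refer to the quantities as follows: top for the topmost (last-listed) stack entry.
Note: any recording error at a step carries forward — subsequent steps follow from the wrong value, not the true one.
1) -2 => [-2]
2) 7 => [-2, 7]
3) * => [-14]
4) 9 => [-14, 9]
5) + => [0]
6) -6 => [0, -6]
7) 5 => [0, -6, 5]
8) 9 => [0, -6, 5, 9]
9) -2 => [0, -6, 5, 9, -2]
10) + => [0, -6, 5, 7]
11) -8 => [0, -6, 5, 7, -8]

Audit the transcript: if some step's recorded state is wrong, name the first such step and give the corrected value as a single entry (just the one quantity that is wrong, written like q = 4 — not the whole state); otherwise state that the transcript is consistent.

1. push -2: top = -2 (consistent with the transcript)
2. push 7: top = 7 (exactly as logged)
3. -2 * 7 = -14 (matches)
4. push 9: top = 9 (consistent with the transcript)
5. -14 + 9 = -5 (the transcript has a different value)
The earliest wrong entry is at step 5: it should read top = -5.

step 5, top = -5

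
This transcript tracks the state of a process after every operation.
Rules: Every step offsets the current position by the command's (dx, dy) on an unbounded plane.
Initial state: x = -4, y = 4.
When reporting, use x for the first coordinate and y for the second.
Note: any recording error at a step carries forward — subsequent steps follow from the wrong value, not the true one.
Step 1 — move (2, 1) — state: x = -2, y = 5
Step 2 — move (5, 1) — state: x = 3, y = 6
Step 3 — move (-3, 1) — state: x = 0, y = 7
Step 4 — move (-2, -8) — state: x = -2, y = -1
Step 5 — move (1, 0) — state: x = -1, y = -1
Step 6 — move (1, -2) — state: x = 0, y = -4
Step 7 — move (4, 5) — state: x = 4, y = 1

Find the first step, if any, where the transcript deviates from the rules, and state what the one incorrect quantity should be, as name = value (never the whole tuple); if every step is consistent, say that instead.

Step 1: x = -4 + (2) = -2, y = 4 + (1) = 5 — in agreement.
Step 2: x = -2 + (5) = 3, y = 5 + (1) = 6 — in agreement.
Step 3: x = 3 + (-3) = 0, y = 6 + (1) = 7 — in agreement.
Step 4: x = 0 + (-2) = -2, y = 7 + (-8) = -1 — exactly as logged.
Step 5: x = -2 + (1) = -1, y = -1 + (0) = -1 — no discrepancy.
Step 6: x = -1 + (1) = 0, y = -1 + (-2) = -3 — the recorded entry deviates here.
So the first discrepancy is step 6, where the right value is y = -3.

step 6, y = -3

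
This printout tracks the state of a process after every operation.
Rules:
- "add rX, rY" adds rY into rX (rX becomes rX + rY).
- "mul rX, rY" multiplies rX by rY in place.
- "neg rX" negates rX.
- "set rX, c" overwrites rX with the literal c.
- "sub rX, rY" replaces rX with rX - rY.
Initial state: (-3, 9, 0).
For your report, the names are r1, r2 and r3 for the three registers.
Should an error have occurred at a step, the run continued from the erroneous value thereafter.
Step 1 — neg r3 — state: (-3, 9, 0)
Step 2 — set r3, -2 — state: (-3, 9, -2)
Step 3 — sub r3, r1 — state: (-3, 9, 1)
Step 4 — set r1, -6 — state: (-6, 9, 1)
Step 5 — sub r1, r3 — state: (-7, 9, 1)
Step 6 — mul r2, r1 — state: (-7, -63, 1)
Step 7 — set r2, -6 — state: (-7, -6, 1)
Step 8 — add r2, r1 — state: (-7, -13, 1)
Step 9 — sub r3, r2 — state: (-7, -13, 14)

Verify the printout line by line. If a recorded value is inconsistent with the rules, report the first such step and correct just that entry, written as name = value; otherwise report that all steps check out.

step 1: r3 = -(0) = 0 -> agrees with the printout
step 2: r3 = -2 -> verified
step 3: r3 = -2 - -3 = 1 -> same as recorded
step 4: r1 = -6 -> checks out
step 5: r1 = -6 - 1 = -7 -> checks out
step 6: r2 = 9 * -7 = -63 -> confirmed correct
step 7: r2 = -6 -> matches
step 8: r2 = -6 + -7 = -13 -> consistent with the printout
step 9: r3 = 1 - -13 = 14 -> exactly as logged
Every step is consistent.

no error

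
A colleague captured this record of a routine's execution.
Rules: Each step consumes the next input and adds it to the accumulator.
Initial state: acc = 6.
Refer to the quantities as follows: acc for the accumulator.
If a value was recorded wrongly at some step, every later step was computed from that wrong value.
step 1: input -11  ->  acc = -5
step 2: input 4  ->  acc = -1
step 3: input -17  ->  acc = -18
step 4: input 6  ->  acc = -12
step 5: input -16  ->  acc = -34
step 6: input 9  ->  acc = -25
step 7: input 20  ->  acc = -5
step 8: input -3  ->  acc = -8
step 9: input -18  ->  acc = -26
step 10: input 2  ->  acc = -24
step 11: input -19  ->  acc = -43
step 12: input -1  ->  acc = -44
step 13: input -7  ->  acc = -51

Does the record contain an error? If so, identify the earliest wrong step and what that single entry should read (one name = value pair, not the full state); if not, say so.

step 5, acc = -28

step 1: acc = 6 + -11 = -5 -> matches
step 2: acc = -5 + 4 = -1 -> checks out
step 3: acc = -1 + -17 = -18 -> matches
step 4: acc = -18 + 6 = -12 -> confirmed correct
step 5: acc = -12 + -16 = -28 -> the entry is off here
That makes step 5 the first incorrect line — acc = -28 is what it should show.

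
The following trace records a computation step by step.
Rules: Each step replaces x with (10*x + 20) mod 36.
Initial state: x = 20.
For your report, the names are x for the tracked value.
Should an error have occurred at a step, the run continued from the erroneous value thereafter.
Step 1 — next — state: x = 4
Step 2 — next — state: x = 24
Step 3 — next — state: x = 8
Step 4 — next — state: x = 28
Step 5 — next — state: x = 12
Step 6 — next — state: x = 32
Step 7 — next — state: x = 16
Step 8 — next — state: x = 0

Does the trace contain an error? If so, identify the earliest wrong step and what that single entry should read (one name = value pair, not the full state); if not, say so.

no error

Step 1: x = (10*20 + 20) mod 36 = 4 — matches.
Step 2: x = (10*4 + 20) mod 36 = 24 — in agreement.
Step 3: x = (10*24 + 20) mod 36 = 8 — agrees with the trace.
Step 4: x = (10*8 + 20) mod 36 = 28 — verified.
Step 5: x = (10*28 + 20) mod 36 = 12 — confirmed correct.
Step 6: x = (10*12 + 20) mod 36 = 32 — agrees with the trace.
Step 7: x = (10*32 + 20) mod 36 = 16 — checks out.
Step 8: x = (10*16 + 20) mod 36 = 0 — checks out.
Nothing is out of place; the run is error-free.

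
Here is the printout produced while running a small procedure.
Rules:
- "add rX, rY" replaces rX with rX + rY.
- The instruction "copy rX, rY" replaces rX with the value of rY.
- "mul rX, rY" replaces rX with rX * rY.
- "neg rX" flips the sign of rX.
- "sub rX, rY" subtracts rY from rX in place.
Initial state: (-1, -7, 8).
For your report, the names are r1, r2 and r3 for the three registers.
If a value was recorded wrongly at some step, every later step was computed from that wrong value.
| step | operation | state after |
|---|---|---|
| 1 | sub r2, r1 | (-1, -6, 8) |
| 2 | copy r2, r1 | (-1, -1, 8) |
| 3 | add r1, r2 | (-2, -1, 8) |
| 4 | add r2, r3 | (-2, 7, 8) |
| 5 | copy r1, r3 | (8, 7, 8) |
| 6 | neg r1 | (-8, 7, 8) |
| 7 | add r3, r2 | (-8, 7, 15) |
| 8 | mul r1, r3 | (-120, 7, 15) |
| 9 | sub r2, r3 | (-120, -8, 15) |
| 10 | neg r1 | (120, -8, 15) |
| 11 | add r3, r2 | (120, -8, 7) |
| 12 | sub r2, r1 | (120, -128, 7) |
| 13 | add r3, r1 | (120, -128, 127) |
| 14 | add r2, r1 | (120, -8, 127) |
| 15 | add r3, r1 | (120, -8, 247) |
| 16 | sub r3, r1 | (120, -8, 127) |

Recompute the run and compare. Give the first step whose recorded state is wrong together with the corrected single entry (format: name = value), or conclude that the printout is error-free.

1. r2 = -7 - -1 = -6 (agrees with the printout)
2. r2 = -1 (matches)
3. r1 = -1 + -1 = -2 (no discrepancy)
4. r2 = -1 + 8 = 7 (consistent with the printout)
5. r1 = 8 (exactly as logged)
6. r1 = -(8) = -8 (exactly as logged)
7. r3 = 8 + 7 = 15 (checks out)
8. r1 = -8 * 15 = -120 (agrees with the printout)
9. r2 = 7 - 15 = -8 (agrees with the printout)
10. r1 = -(-120) = 120 (agrees with the printout)
11. r3 = 15 + -8 = 7 (same as recorded)
12. r2 = -8 - 120 = -128 (matches)
13. r3 = 7 + 120 = 127 (no discrepancy)
14. r2 = -128 + 120 = -8 (confirmed correct)
15. r3 = 127 + 120 = 247 (no discrepancy)
16. r3 = 247 - 120 = 127 (consistent with the printout)
No step deviates from the rules.

no error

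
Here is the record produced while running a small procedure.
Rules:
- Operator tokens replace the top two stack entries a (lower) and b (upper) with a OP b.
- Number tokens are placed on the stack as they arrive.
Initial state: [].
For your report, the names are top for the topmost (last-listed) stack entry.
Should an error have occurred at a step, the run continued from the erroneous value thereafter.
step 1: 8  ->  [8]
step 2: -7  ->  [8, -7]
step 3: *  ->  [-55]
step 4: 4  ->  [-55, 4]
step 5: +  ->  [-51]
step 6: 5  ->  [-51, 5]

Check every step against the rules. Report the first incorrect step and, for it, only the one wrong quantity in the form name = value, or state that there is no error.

step 1: push 8: top = 8 -> matches
step 2: push -7: top = -7 -> consistent with the record
step 3: 8 * -7 = -56 -> the record has a different value
The earliest wrong entry is at step 3: it should read top = -56.

step 3, top = -56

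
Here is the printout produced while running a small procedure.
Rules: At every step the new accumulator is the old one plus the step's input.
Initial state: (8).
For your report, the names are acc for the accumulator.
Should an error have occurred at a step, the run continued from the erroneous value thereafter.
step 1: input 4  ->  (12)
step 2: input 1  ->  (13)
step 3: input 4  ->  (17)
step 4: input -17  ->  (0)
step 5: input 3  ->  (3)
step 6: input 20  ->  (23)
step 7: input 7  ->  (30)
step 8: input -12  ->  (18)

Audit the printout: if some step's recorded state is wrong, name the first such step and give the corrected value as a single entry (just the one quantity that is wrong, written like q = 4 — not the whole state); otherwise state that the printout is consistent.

Step 1: acc = 8 + 4 = 12 — agrees with the printout.
Step 2: acc = 12 + 1 = 13 — agrees with the printout.
Step 3: acc = 13 + 4 = 17 — agrees with the printout.
Step 4: acc = 17 + -17 = 0 — checks out.
Step 5: acc = 0 + 3 = 3 — checks out.
Step 6: acc = 3 + 20 = 23 — same as recorded.
Step 7: acc = 23 + 7 = 30 — confirmed correct.
Step 8: acc = 30 + -12 = 18 — consistent with the printout.
All steps check out; nothing to correct.

no error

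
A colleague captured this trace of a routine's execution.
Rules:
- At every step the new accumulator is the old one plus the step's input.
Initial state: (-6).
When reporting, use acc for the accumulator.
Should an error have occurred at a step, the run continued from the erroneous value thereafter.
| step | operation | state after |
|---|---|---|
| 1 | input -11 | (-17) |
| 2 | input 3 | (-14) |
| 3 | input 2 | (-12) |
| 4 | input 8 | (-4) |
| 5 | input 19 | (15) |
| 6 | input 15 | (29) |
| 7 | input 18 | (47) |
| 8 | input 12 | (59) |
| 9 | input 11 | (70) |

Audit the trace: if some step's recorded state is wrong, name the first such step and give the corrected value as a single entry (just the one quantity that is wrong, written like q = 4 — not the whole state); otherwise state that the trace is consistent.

Recomputing the run from the initial state:
step 1: acc = -17
step 2: acc = -14
step 3: acc = -12
step 4: acc = -4
step 5: acc = 15
step 6: acc = 30
step 7: acc = 48
step 8: acc = 60
step 9: acc = 71
The first disagreement with the trace is at step 6, where the value should be acc = 30.

step 6, acc = 30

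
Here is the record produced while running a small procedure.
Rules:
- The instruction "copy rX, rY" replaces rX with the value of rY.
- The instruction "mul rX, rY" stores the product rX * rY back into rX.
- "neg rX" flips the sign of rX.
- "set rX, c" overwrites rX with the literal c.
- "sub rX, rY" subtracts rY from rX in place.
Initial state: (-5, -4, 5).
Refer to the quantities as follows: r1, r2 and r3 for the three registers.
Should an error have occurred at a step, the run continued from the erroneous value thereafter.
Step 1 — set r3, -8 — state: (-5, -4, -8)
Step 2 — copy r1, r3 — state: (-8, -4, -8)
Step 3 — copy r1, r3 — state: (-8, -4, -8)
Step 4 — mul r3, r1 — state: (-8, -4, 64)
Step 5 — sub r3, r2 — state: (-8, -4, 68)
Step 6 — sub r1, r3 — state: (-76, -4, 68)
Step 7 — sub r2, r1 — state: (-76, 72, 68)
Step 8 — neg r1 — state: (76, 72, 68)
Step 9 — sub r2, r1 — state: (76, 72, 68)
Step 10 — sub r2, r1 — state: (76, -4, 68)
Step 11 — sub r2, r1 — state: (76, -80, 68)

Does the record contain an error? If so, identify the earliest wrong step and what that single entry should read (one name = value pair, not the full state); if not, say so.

step 1: r3 = -8 -> in agreement
step 2: r1 = -8 -> matches
step 3: r1 = -8 -> verified
step 4: r3 = -8 * -8 = 64 -> matches
step 5: r3 = 64 - -4 = 68 -> confirmed correct
step 6: r1 = -8 - 68 = -76 -> in agreement
step 7: r2 = -4 - -76 = 72 -> in agreement
step 8: r1 = -(-76) = 76 -> confirmed correct
step 9: r2 = 72 - 76 = -4 -> first mismatch against the record
So the first discrepancy is step 9, where the right value is r2 = -4.

step 9, r2 = -4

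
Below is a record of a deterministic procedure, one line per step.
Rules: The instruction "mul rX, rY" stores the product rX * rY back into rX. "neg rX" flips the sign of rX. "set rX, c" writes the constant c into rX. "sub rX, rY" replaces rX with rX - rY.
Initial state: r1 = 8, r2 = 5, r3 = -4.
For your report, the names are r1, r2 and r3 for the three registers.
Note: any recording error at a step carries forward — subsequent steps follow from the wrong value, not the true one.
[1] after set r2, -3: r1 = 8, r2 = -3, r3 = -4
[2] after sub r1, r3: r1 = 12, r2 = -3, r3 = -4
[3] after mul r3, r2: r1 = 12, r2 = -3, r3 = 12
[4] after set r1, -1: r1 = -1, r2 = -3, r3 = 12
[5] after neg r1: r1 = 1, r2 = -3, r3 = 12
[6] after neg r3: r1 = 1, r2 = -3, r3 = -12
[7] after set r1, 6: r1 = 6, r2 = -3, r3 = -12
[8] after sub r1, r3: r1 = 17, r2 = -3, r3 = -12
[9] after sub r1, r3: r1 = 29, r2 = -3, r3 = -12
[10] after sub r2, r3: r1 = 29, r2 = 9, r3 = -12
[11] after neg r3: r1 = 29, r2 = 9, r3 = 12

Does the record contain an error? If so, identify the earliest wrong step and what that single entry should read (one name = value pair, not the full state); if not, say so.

Recomputing the run from the initial state:
step 1: r1 = 8, r2 = -3, r3 = -4
step 2: r1 = 12, r2 = -3, r3 = -4
step 3: r1 = 12, r2 = -3, r3 = 12
step 4: r1 = -1, r2 = -3, r3 = 12
step 5: r1 = 1, r2 = -3, r3 = 12
step 6: r1 = 1, r2 = -3, r3 = -12
step 7: r1 = 6, r2 = -3, r3 = -12
step 8: r1 = 18, r2 = -3, r3 = -12
step 9: r1 = 30, r2 = -3, r3 = -12
step 10: r1 = 30, r2 = 9, r3 = -12
step 11: r1 = 30, r2 = 9, r3 = 12
The first disagreement with the record is at step 8, where the value should be r1 = 18.

step 8, r1 = 18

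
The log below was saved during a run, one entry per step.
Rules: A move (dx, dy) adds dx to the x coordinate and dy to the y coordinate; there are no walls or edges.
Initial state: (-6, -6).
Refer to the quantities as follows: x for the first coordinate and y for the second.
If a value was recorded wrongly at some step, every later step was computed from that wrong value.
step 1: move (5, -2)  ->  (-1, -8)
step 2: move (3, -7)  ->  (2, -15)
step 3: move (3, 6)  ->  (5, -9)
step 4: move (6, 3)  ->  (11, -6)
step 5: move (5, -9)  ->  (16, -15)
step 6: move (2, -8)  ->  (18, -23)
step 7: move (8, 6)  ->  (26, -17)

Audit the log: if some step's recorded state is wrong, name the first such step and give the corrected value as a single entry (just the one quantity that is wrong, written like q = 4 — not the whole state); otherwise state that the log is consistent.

no error

1. x = -6 + (5) = -1, y = -6 + (-2) = -8 (consistent with the log)
2. x = -1 + (3) = 2, y = -8 + (-7) = -15 (in agreement)
3. x = 2 + (3) = 5, y = -15 + (6) = -9 (in agreement)
4. x = 5 + (6) = 11, y = -9 + (3) = -6 (confirmed correct)
5. x = 11 + (5) = 16, y = -6 + (-9) = -15 (checks out)
6. x = 16 + (2) = 18, y = -15 + (-8) = -23 (matches)
7. x = 18 + (8) = 26, y = -23 + (6) = -17 (confirmed correct)
Each recorded entry agrees with the recomputation.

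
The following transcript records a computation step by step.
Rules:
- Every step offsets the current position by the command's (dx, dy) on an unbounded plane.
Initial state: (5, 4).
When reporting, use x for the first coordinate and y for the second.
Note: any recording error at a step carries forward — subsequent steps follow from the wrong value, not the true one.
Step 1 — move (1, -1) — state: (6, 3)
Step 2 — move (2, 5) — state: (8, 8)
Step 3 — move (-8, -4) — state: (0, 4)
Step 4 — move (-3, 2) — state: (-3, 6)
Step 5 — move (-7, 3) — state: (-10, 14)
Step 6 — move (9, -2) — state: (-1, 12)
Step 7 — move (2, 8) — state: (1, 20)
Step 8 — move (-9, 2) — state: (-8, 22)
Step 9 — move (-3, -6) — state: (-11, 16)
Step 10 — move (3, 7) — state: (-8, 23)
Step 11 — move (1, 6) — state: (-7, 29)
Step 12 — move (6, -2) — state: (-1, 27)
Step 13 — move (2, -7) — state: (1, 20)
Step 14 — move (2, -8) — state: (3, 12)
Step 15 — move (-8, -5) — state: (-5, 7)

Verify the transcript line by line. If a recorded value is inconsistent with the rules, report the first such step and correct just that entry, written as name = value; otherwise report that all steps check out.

step 5, y = 9

step 1: x = 5 + (1) = 6, y = 4 + (-1) = 3 -> in agreement
step 2: x = 6 + (2) = 8, y = 3 + (5) = 8 -> confirmed correct
step 3: x = 8 + (-8) = 0, y = 8 + (-4) = 4 -> in agreement
step 4: x = 0 + (-3) = -3, y = 4 + (2) = 6 -> agrees with the transcript
step 5: x = -3 + (-7) = -10, y = 6 + (3) = 9 -> this is not what the transcript shows
Conclusion: step 5 carries the first error; the entry should be y = 9.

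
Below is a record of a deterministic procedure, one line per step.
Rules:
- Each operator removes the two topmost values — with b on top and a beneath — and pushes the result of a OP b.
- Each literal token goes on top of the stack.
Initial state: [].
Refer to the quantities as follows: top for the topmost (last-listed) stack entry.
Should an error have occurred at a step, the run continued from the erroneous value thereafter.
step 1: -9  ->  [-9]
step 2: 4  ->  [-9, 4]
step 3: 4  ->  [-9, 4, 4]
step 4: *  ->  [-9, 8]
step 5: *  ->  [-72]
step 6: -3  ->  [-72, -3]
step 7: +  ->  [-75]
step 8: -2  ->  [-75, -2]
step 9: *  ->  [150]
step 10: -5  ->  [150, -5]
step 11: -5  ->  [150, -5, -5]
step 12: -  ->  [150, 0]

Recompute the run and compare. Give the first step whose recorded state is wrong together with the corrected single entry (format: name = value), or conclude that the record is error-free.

Recomputing the run from the initial state:
step 1: [-9]
step 2: [-9, 4]
step 3: [-9, 4, 4]
step 4: [-9, 16]
step 5: [-144]
step 6: [-144, -3]
step 7: [-147]
step 8: [-147, -2]
step 9: [294]
step 10: [294, -5]
step 11: [294, -5, -5]
step 12: [294, 0]
The first disagreement with the record is at step 4, where the value should be top = 16.

step 4, top = 16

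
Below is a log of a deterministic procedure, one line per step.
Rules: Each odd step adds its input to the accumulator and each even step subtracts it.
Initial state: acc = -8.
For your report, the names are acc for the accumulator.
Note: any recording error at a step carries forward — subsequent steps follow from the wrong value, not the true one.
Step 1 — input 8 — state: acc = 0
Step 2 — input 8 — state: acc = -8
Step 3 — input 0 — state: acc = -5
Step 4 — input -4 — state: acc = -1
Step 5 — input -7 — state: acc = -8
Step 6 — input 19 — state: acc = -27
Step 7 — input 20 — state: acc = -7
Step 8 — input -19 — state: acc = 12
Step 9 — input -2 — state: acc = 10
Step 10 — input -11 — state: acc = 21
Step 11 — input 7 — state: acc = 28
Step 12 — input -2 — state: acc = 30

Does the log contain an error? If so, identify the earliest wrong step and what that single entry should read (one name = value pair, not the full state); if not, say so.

Recomputing the run from the initial state:
step 1: acc = 0
step 2: acc = -8
step 3: acc = -8
step 4: acc = -4
step 5: acc = -11
step 6: acc = -30
step 7: acc = -10
step 8: acc = 9
step 9: acc = 7
step 10: acc = 18
step 11: acc = 25
step 12: acc = 27
The first disagreement with the log is at step 3, where the value should be acc = -8.

step 3, acc = -8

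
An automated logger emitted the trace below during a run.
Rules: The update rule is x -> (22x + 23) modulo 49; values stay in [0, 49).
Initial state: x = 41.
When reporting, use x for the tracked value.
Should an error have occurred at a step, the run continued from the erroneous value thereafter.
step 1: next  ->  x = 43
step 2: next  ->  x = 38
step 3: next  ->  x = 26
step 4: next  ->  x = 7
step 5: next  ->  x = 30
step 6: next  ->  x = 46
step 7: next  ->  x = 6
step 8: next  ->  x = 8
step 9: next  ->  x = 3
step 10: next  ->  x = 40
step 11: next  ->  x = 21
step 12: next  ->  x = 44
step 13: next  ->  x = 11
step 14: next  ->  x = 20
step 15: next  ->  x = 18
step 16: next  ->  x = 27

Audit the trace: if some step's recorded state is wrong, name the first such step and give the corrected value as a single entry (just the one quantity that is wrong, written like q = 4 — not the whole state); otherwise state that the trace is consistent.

step 15, x = 22

Recomputing the run from the initial state:
step 1: x = 43
step 2: x = 38
step 3: x = 26
step 4: x = 7
step 5: x = 30
step 6: x = 46
step 7: x = 6
step 8: x = 8
step 9: x = 3
step 10: x = 40
step 11: x = 21
step 12: x = 44
step 13: x = 11
step 14: x = 20
step 15: x = 22
step 16: x = 17
The first disagreement with the trace is at step 15, where the value should be x = 22.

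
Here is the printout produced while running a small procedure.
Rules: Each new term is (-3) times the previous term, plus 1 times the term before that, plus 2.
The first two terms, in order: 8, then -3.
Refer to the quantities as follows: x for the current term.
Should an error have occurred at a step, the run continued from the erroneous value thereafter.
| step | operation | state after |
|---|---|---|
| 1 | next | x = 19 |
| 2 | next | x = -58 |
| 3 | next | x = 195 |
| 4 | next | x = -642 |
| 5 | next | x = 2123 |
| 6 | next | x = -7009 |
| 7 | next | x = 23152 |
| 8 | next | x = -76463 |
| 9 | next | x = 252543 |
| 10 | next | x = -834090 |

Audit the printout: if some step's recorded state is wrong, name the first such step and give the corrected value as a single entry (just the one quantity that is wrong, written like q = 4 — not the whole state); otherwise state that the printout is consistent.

step 4, x = -641

Recomputing the run from the initial state:
step 1: x = 19
step 2: x = -58
step 3: x = 195
step 4: x = -641
step 5: x = 2120
step 6: x = -6999
step 7: x = 23119
step 8: x = -76354
step 9: x = 252183
step 10: x = -832901
The first disagreement with the printout is at step 4, where the value should be x = -641.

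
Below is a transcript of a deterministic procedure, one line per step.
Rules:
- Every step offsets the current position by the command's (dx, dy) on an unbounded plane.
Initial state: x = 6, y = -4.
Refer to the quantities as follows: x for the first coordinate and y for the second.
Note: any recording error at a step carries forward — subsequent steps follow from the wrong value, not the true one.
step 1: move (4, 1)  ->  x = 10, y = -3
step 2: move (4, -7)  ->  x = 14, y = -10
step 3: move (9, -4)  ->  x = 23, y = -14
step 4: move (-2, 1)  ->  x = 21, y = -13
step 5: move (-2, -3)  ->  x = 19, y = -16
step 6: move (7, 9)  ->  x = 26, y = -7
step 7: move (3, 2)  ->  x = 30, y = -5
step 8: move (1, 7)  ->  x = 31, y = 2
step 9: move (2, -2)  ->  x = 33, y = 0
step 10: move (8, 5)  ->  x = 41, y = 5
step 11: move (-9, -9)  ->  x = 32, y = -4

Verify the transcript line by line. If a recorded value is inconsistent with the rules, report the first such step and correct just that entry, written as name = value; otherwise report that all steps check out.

Recomputing the run from the initial state:
step 1: x = 10, y = -3
step 2: x = 14, y = -10
step 3: x = 23, y = -14
step 4: x = 21, y = -13
step 5: x = 19, y = -16
step 6: x = 26, y = -7
step 7: x = 29, y = -5
step 8: x = 30, y = 2
step 9: x = 32, y = 0
step 10: x = 40, y = 5
step 11: x = 31, y = -4
The first disagreement with the transcript is at step 7, where the value should be x = 29.

step 7, x = 29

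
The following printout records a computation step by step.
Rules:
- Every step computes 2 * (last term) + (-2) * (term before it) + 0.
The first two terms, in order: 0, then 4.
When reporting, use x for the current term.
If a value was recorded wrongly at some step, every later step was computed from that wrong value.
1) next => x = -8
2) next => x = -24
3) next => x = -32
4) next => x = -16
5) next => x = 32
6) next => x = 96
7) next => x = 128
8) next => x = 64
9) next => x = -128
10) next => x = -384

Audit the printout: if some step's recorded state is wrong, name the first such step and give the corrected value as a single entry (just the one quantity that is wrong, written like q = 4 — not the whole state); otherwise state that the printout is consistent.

step 1, x = 8

step 1: x = 2*(4) + (-2)*(0) + (0) = 8 -> first mismatch against the printout
First incorrect step: 1; the correct value is x = 8.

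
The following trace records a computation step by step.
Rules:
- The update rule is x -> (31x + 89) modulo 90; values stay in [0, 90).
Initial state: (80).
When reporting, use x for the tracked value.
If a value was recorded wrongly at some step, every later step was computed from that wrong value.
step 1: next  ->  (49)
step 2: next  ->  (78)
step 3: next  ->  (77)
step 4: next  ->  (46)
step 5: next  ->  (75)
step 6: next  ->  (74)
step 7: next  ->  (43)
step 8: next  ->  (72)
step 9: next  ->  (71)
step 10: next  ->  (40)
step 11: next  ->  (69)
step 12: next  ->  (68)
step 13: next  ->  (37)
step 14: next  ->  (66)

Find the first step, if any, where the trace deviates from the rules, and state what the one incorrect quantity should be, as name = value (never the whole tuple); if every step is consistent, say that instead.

step 1: x = (31*80 + 89) mod 90 = 49 -> confirmed correct
step 2: x = (31*49 + 89) mod 90 = 78 -> same as recorded
step 3: x = (31*78 + 89) mod 90 = 77 -> matches
step 4: x = (31*77 + 89) mod 90 = 46 -> exactly as logged
step 5: x = (31*46 + 89) mod 90 = 75 -> checks out
step 6: x = (31*75 + 89) mod 90 = 74 -> agrees with the trace
step 7: x = (31*74 + 89) mod 90 = 43 -> in agreement
step 8: x = (31*43 + 89) mod 90 = 72 -> verified
step 9: x = (31*72 + 89) mod 90 = 71 -> checks out
step 10: x = (31*71 + 89) mod 90 = 40 -> matches
step 11: x = (31*40 + 89) mod 90 = 69 -> verified
step 12: x = (31*69 + 89) mod 90 = 68 -> same as recorded
step 13: x = (31*68 + 89) mod 90 = 37 -> no discrepancy
step 14: x = (31*37 + 89) mod 90 = 66 -> consistent with the trace
No step deviates from the rules.

no error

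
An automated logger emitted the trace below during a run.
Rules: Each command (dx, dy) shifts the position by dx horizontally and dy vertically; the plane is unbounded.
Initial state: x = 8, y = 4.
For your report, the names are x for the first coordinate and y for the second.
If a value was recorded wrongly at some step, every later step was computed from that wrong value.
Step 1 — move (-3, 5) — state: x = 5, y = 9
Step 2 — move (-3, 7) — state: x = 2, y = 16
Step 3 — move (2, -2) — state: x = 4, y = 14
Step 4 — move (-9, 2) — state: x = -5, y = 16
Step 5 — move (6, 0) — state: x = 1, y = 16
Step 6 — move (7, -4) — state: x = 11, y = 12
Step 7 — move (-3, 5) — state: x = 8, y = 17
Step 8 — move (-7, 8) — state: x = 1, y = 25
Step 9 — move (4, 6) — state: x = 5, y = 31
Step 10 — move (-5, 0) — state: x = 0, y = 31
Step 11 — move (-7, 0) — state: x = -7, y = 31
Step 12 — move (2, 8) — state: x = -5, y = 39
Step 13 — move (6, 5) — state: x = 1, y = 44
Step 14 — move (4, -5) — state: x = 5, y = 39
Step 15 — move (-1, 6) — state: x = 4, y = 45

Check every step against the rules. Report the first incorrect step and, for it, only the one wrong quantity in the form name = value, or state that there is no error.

Recomputing the run from the initial state:
step 1: x = 5, y = 9
step 2: x = 2, y = 16
step 3: x = 4, y = 14
step 4: x = -5, y = 16
step 5: x = 1, y = 16
step 6: x = 8, y = 12
step 7: x = 5, y = 17
step 8: x = -2, y = 25
step 9: x = 2, y = 31
step 10: x = -3, y = 31
step 11: x = -10, y = 31
step 12: x = -8, y = 39
step 13: x = -2, y = 44
step 14: x = 2, y = 39
step 15: x = 1, y = 45
The first disagreement with the trace is at step 6, where the value should be x = 8.

step 6, x = 8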